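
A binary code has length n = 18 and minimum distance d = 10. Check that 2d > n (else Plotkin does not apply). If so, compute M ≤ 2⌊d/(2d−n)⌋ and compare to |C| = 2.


Plotkin bound M ≤ 10; given |C| = 2 ≤ bound (satisfied).

Check applicability: 2d = 20, n = 18.
2d − n = 2 > 0, so Plotkin applies.
Compute d/(2d−n) = 10/2 ≈ 5.0000.
⌊d/(2d−n)⌋ = 5.
Plotkin bound: M ≤ 2·5 = 10.
Given |C| = 2, check: satisfied.
This |C| is below the Plotkin bound.


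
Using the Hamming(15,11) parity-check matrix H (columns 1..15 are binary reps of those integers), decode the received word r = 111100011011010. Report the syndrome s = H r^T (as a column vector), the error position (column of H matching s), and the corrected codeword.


s = (1, 1, 0, 0)^T, error position = 12, corrected codeword c = 111100011010010

Compute s = H r^T mod 2 one row at a time:
  s_1 = 1 + 1 + 0 + 1 + 1 + 0 + 1 + 0 = 5 ≡ 1 (mod 2).
  s_2 = 1 + 0 + 0 + 0 + 1 + 0 + 1 + 0 = 3 ≡ 1 (mod 2).
  s_3 = 1 + 1 + 0 + 0 + 0 + 1 + 1 + 0 = 4 ≡ 0 (mod 2).
  s_4 = 1 + 1 + 0 + 0 + 1 + 1 + 0 + 0 = 4 ≡ 0 (mod 2).
s = (1, 1, 0, 0)^T — this equals column 12 of H (binary 1100), so error is at position 12.
Correct: flip bit 12 of r = 111100011011010 to get c = 111100011010010.


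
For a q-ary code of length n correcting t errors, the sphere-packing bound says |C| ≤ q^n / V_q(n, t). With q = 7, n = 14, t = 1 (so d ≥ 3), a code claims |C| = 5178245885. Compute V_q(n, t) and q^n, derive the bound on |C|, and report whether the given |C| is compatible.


V_q(n, t) = 85, q^n = 678223072849, Hamming bound = 7979094974, |C| = 5178245885 ≤ bound (satisfied).

Step 1: Compute V_q(n, t) = Σ_{j=0}^1 C(n, j) (q−1)^j.
  j = 0: C(14,0)·(6)^0 = 1·1 = 1.
  j = 1: C(14,1)·(6)^1 = 14·6 = 84.
  V_q(n, t) = 1 + 84 = 85.
Step 2: q^n = 7^14 = 678223072849.
Step 3: Hamming bound ⌊q^n / V_q(n,t)⌋ = ⌊678223072849/85⌋ = 7979094974.
Step 4: Compare |C| = 5178245885 to 7979094974: satisfied.
The claimed |C| lies below the Hamming bound.


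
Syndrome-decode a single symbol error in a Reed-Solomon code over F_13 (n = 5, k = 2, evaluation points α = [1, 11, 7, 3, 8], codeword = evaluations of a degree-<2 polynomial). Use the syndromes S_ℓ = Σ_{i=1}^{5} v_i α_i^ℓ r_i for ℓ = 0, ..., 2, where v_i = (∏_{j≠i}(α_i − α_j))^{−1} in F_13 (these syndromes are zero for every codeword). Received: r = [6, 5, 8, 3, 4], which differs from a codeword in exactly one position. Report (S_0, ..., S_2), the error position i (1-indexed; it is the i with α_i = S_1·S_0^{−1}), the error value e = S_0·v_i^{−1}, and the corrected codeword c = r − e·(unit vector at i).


S = (1, 3, 9), error at position 4, error magnitude e = 5, c = [6, 5, 8, 11, 4].

Step 1: column multipliers v_i = (∏_{j≠i}(α_i − α_j))^{−1} mod 13.
  i = 1 (α = 1): (1−11)(1−7)(1−3)(1−8) = (−10)·(−6)·(−2)·(−7) = 840 ≡ 8, so v_1 = 8^{−1} = 5 (mod 13).
  i = 2 (α = 11): (11−1)(11−7)(11−3)(11−8) = 10·4·8·3 = 960 ≡ 11, so v_2 = 11^{−1} = 6 (mod 13).
  i = 3 (α = 7): (7−1)(7−11)(7−3)(7−8) = 6·(−4)·4·(−1) = 96 ≡ 5, so v_3 = 5^{−1} = 8 (mod 13).
  i = 4 (α = 3): (3−1)(3−11)(3−7)(3−8) = 2·(−8)·(−4)·(−5) = −320 ≡ 5, so v_4 = 5^{−1} = 8 (mod 13).
  i = 5 (α = 8): (8−1)(8−11)(8−7)(8−3) = 7·(−3)·1·5 = −105 ≡ 12, so v_5 = 12^{−1} = 12 (mod 13).
  v = [5, 6, 8, 8, 12].
Step 2: syndromes of r = [6, 5, 8, 3, 4] (all sums mod 13).
  S_0 = Σ v_i r_i = 5·6 + 6·5 + 8·8 + 8·3 + 12·4 = 196 ≡ 1.
  S_1 = Σ v_i α_i r_i = 5·1·6 + 6·11·5 + 8·7·8 + 8·3·3 + 12·8·4 = 1264 ≡ 3.
  α_i^2 mod 13 = [1, 4, 10, 9, 12].
  S_2 = Σ v_i α_i^2 r_i = 5·1·6 + 6·4·5 + 8·10·8 + 8·9·3 + 12·12·4 = 1582 ≡ 9.
  S = (1, 3, 9) ≠ 0, so r is not a codeword (an error is present).
Step 3: locate the error. For a single error e at position i, S_ℓ = v_i·e·α_i^ℓ, so α_err = S_1/S_0.
  S_0^{−1} = 1^{−1} = 1 (mod 13), so α_err = 3·1 = 3 ≡ 3 = α_4. Error position i = 4.
  Consistency check: S_2/S_1 = 9·9 = 81 ≡ 3 = α_err ✓ (single-error assumption holds).
Step 4: error magnitude e = S_0/v_4 = S_0·∏_{j≠4}(α_4 − α_j) = 1·5 = 5 ≡ 5 (mod 13).
Step 5: correct position 4: c_4 = r_4 − e = 3 − 5 ≡ 11 (mod 13). Hence c = [6, 5, 8, 11, 4].
  Check: interpolating c through the α_i gives m(x) = 10 + 9·x (degree < 2) with m(α_i) = c_i for every i, so c is indeed a codeword.


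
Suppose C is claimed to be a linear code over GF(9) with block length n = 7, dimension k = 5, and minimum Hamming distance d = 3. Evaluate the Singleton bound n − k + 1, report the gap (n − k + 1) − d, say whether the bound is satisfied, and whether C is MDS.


Singleton RHS = n − k + 1 = 3, slack = 0, bound satisfied, MDS.

Singleton bound: d ≤ n − k + 1.
Here n = 7, k = 5, so n − k + 1 = 3.
Given d = 3, check d ≤ 3: YES.
Slack = (n − k + 1) − d = 0.
The code is MDS (slack = 0).
Description: the claimed parameters are [7, 5, 3]_9; such a code would be MDS (meets Singleton bound).


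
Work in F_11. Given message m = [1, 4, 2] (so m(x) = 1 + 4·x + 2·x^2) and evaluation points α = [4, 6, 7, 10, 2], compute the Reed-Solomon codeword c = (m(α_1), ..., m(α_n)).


c = [5, 9, 6, 10, 6]

Message polynomial: m(x) = 1 + 4·x + 2·x^2 (mod 11).
For each evaluation point α_i, compute m(α_i) mod 11:
  α_1 = 4: Horner steps 2 → 1 → 5, so m(4) = 5.
  α_2 = 6: Horner steps 2 → 5 → 9, so m(6) = 9.
  α_3 = 7: Horner steps 2 → 7 → 6, so m(7) = 6.
  α_4 = 10: Horner steps 2 → 2 → 10, so m(10) = 10.
  α_5 = 2: Horner steps 2 → 8 → 6, so m(2) = 6.
Codeword c = [5, 9, 6, 10, 6] ∈ F_11^5.


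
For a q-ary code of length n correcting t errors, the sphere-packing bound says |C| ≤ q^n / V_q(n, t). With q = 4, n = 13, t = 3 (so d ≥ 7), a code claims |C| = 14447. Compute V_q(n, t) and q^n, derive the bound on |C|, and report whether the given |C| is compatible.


V_q(n, t) = 8464, q^n = 67108864, Hamming bound = 7928, |C| = 14447 > bound (violated).

Step 1: Compute V_q(n, t) = Σ_{j=0}^3 C(n, j) (q−1)^j.
  j = 0: C(13,0)·(3)^0 = 1·1 = 1.
  j = 1: C(13,1)·(3)^1 = 13·3 = 39.
  j = 2: C(13,2)·(3)^2 = 78·9 = 702.
  j = 3: C(13,3)·(3)^3 = 286·27 = 7722.
  V_q(n, t) = 1 + 39 + 702 + 7722 = 8464.
Step 2: q^n = 4^13 = 67108864.
Step 3: Hamming bound ⌊q^n / V_q(n,t)⌋ = ⌊67108864/8464⌋ = 7928.
Step 4: Compare |C| = 14447 to 7928: violated.
The claimed |C| lies above the Hamming bound, so no 4-ary code of length 13 with d ≥ 7 can have 14447 codewords.


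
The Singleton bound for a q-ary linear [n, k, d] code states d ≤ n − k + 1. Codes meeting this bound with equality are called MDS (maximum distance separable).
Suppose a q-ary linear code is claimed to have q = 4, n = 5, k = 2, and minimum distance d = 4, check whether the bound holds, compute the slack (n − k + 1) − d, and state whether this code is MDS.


Singleton RHS = n − k + 1 = 4, slack = 0, bound satisfied, MDS.

Singleton bound: d ≤ n − k + 1.
Here n = 5, k = 2, so n − k + 1 = 4.
Given d = 4, check d ≤ 4: YES.
Slack = (n − k + 1) − d = 0.
The code is MDS (slack = 0).
Description: the claimed parameters are [5, 2, 4]_4; such a code would be MDS (meets Singleton bound).


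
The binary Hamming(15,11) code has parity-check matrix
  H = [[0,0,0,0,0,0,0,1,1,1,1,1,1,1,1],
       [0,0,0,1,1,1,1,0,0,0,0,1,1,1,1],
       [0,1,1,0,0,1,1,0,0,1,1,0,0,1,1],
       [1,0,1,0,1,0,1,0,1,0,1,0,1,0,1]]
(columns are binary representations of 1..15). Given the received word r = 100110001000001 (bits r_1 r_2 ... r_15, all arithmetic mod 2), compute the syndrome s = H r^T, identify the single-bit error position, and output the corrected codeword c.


s = (0, 1, 1, 0)^T, error position = 6, corrected codeword c = 100111001000001

Compute s = H r^T mod 2 one row at a time:
  s_1 = 0 + 1 + 0 + 0 + 0 + 0 + 0 + 1 = 2 ≡ 0 (mod 2).
  s_2 = 1 + 1 + 0 + 0 + 0 + 0 + 0 + 1 = 3 ≡ 1 (mod 2).
  s_3 = 0 + 0 + 0 + 0 + 0 + 0 + 0 + 1 = 1 ≡ 1 (mod 2).
  s_4 = 1 + 0 + 1 + 0 + 1 + 0 + 0 + 1 = 4 ≡ 0 (mod 2).
s = (0, 1, 1, 0)^T — this equals column 6 of H (binary 0110), so error is at position 6.
Correct: flip bit 6 of r = 100110001000001 to get c = 100111001000001.


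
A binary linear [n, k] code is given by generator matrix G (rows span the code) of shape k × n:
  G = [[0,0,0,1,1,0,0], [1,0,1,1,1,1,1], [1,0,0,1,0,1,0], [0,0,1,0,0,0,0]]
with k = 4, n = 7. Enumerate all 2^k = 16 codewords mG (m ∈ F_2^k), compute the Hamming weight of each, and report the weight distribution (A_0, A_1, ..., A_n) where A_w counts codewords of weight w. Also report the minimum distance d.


Weight distribution: A_0 = 1, A_1 = 1, A_2 = 3, A_3 = 6, A_4 = 3, A_5 = 1, A_6 = 1. Minimum distance d = 1.

Enumerate all 2^4 = 16 messages m ∈ F_2^4.
For each, compute codeword c = mG in F_2^7, then tally its weight.
  m = 0000 → c = 0000000, weight = 0.
  m = 1000 → c = 0001100, weight = 2.
  m = 0100 → c = 1011111, weight = 6.
  m = 1100 → c = 1010011, weight = 4.
  m = 0010 → c = 1001010, weight = 3.
  m = 1010 → c = 1000110, weight = 3.
  m = 0110 → c = 0010101, weight = 3.
  m = 1110 → c = 0011001, weight = 3.
  m = 0001 → c = 0010000, weight = 1.
  m = 1001 → c = 0011100, weight = 3.
  m = 0101 → c = 1001111, weight = 5.
  m = 1101 → c = 1000011, weight = 3.
  m = 0011 → c = 1011010, weight = 4.
  m = 1011 → c = 1010110, weight = 4.
  m = 0111 → c = 0000101, weight = 2.
  m = 1111 → c = 0001001, weight = 2.
Tally weights:
  weight 0: 1 codewords.
  weight 1: 1 codewords.
  weight 2: 3 codewords.
  weight 3: 6 codewords.
  weight 4: 3 codewords.
  weight 5: 1 codewords.
  weight 6: 1 codewords.
Minimum distance d = smallest w > 0 with A_w > 0 = 1.
Sanity: Σ A_w = 16 = 2^4 = 16 ✓.


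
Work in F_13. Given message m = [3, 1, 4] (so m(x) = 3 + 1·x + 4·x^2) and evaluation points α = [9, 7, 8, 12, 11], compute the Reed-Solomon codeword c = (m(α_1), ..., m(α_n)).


c = [11, 11, 7, 6, 4]

Message polynomial: m(x) = 3 + 1·x + 4·x^2 (mod 13).
For each evaluation point α_i, compute m(α_i) mod 13:
  α_1 = 9: Horner steps 4 → 11 → 11, so m(9) = 11.
  α_2 = 7: Horner steps 4 → 3 → 11, so m(7) = 11.
  α_3 = 8: Horner steps 4 → 7 → 7, so m(8) = 7.
  α_4 = 12: Horner steps 4 → 10 → 6, so m(12) = 6.
  α_5 = 11: Horner steps 4 → 6 → 4, so m(11) = 4.
Codeword c = [11, 11, 7, 6, 4] ∈ F_13^5.


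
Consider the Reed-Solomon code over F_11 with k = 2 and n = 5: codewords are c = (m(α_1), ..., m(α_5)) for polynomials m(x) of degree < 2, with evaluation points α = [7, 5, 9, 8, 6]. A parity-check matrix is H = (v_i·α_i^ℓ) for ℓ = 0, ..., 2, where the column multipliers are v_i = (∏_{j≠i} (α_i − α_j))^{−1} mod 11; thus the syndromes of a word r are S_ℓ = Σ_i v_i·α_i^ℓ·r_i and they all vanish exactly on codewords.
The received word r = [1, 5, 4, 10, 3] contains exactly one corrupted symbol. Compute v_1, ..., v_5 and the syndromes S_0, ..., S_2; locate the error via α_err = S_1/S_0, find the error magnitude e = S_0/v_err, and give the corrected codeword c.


S = (9, 4, 3), error at position 3, error magnitude e = 7, c = [1, 5, 8, 10, 3].

Step 1: column multipliers v_i = (∏_{j≠i}(α_i − α_j))^{−1} mod 11.
  i = 1 (α = 7): (7−5)(7−9)(7−8)(7−6) = 2·(−2)·(−1)·1 = 4 ≡ 4, so v_1 = 4^{−1} = 3 (mod 11).
  i = 2 (α = 5): (5−7)(5−9)(5−8)(5−6) = (−2)·(−4)·(−3)·(−1) = 24 ≡ 2, so v_2 = 2^{−1} = 6 (mod 11).
  i = 3 (α = 9): (9−7)(9−5)(9−8)(9−6) = 2·4·1·3 = 24 ≡ 2, so v_3 = 2^{−1} = 6 (mod 11).
  i = 4 (α = 8): (8−7)(8−5)(8−9)(8−6) = 1·3·(−1)·2 = −6 ≡ 5, so v_4 = 5^{−1} = 9 (mod 11).
  i = 5 (α = 6): (6−7)(6−5)(6−9)(6−8) = (−1)·1·(−3)·(−2) = −6 ≡ 5, so v_5 = 5^{−1} = 9 (mod 11).
  v = [3, 6, 6, 9, 9].
Step 2: syndromes of r = [1, 5, 4, 10, 3] (all sums mod 11).
  S_0 = Σ v_i r_i = 3·1 + 6·5 + 6·4 + 9·10 + 9·3 = 174 ≡ 9.
  S_1 = Σ v_i α_i r_i = 3·7·1 + 6·5·5 + 6·9·4 + 9·8·10 + 9·6·3 = 1269 ≡ 4.
  α_i^2 mod 11 = [5, 3, 4, 9, 3].
  S_2 = Σ v_i α_i^2 r_i = 3·5·1 + 6·3·5 + 6·4·4 + 9·9·10 + 9·3·3 = 1092 ≡ 3.
  S = (9, 4, 3) ≠ 0, so r is not a codeword (an error is present).
Step 3: locate the error. For a single error e at position i, S_ℓ = v_i·e·α_i^ℓ, so α_err = S_1/S_0.
  S_0^{−1} = 9^{−1} = 5 (mod 11), so α_err = 4·5 = 20 ≡ 9 = α_3. Error position i = 3.
  Consistency check: S_2/S_1 = 3·3 = 9 ≡ 9 = α_err ✓ (single-error assumption holds).
Step 4: error magnitude e = S_0/v_3 = S_0·∏_{j≠3}(α_3 − α_j) = 9·2 = 18 ≡ 7 (mod 11).
Step 5: correct position 3: c_3 = r_3 − e = 4 − 7 ≡ 8 (mod 11). Hence c = [1, 5, 8, 10, 3].
  Check: interpolating c through the α_i gives m(x) = 4 + 9·x (degree < 2) with m(α_i) = c_i for every i, so c is indeed a codeword.


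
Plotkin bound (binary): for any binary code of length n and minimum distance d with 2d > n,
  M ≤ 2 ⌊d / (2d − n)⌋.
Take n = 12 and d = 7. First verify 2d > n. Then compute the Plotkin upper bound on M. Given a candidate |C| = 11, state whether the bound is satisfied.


Plotkin bound M ≤ 6; given |C| = 11 > bound (violated).

Check applicability: 2d = 14, n = 12.
2d − n = 2 > 0, so Plotkin applies.
Compute d/(2d−n) = 7/2 ≈ 3.5000.
⌊d/(2d−n)⌋ = 3.
Plotkin bound: M ≤ 2·3 = 6.
Given |C| = 11, check: VIOLATED.
This |C| is above the Plotkin bound, so no binary code with n = 12, d = 7 and 11 codewords exists.


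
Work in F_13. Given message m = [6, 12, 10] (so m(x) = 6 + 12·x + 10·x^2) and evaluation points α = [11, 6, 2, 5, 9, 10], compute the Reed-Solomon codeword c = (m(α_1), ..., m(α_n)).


c = [9, 9, 5, 4, 1, 8]

Message polynomial: m(x) = 6 + 12·x + 10·x^2 (mod 13).
For each evaluation point α_i, compute m(α_i) mod 13:
  α_1 = 11: Horner steps 10 → 5 → 9, so m(11) = 9.
  α_2 = 6: Horner steps 10 → 7 → 9, so m(6) = 9.
  α_3 = 2: Horner steps 10 → 6 → 5, so m(2) = 5.
  α_4 = 5: Horner steps 10 → 10 → 4, so m(5) = 4.
  α_5 = 9: Horner steps 10 → 11 → 1, so m(9) = 1.
  α_6 = 10: Horner steps 10 → 8 → 8, so m(10) = 8.
Codeword c = [9, 9, 5, 4, 1, 8] ∈ F_13^6.


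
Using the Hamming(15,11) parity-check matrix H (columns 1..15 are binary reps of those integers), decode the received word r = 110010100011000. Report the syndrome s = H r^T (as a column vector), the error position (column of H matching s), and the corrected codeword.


s = (0, 1, 1, 0)^T, error position = 6, corrected codeword c = 110011100011000

Compute s = H r^T mod 2 one row at a time:
  s_1 = 0 + 0 + 0 + 1 + 1 + 0 + 0 + 0 = 2 ≡ 0 (mod 2).
  s_2 = 0 + 1 + 0 + 1 + 1 + 0 + 0 + 0 = 3 ≡ 1 (mod 2).
  s_3 = 1 + 0 + 0 + 1 + 0 + 1 + 0 + 0 = 3 ≡ 1 (mod 2).
  s_4 = 1 + 0 + 1 + 1 + 0 + 1 + 0 + 0 = 4 ≡ 0 (mod 2).
s = (0, 1, 1, 0)^T — this equals column 6 of H (binary 0110), so error is at position 6.
Correct: flip bit 6 of r = 110010100011000 to get c = 110011100011000.


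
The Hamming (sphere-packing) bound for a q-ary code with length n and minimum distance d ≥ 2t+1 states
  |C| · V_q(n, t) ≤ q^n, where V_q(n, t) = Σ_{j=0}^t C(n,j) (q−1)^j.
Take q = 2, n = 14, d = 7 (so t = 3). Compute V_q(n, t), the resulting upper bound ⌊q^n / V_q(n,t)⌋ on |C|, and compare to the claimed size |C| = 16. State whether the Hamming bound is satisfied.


V_q(n, t) = 470, q^n = 16384, Hamming bound = 34, |C| = 16 ≤ bound (satisfied).

Step 1: Compute V_q(n, t) = Σ_{j=0}^3 C(n, j) (q−1)^j.
  j = 0: C(14,0)·(1)^0 = 1·1 = 1.
  j = 1: C(14,1)·(1)^1 = 14·1 = 14.
  j = 2: C(14,2)·(1)^2 = 91·1 = 91.
  j = 3: C(14,3)·(1)^3 = 364·1 = 364.
  V_q(n, t) = 1 + 14 + 91 + 364 = 470.
Step 2: q^n = 2^14 = 16384.
Step 3: Hamming bound ⌊q^n / V_q(n,t)⌋ = ⌊16384/470⌋ = 34.
Step 4: Compare |C| = 16 to 34: satisfied.
The claimed |C| lies below the Hamming bound.


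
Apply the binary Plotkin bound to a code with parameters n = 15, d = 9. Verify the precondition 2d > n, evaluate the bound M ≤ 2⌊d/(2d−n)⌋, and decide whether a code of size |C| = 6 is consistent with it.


Plotkin bound M ≤ 6; given |C| = 6 ≤ bound (satisfied).

Check applicability: 2d = 18, n = 15.
2d − n = 3 > 0, so Plotkin applies.
Compute d/(2d−n) = 9/3 ≈ 3.0000.
⌊d/(2d−n)⌋ = 3.
Plotkin bound: M ≤ 2·3 = 6.
Given |C| = 6, check: satisfied.
This |C| is at the Plotkin bound.


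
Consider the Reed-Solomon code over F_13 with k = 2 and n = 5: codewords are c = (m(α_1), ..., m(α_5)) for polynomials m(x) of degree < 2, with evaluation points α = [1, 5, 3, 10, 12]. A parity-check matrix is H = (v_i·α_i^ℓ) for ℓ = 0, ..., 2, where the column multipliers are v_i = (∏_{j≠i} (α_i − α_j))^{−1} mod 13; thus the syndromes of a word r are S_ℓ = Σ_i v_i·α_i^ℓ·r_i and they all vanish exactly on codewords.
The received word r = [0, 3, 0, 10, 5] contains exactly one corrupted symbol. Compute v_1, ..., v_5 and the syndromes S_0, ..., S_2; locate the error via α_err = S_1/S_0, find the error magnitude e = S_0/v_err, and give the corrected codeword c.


S = (12, 10, 4), error at position 3, error magnitude e = 5, c = [0, 3, 8, 10, 5].

Step 1: column multipliers v_i = (∏_{j≠i}(α_i − α_j))^{−1} mod 13.
  i = 1 (α = 1): (1−5)(1−3)(1−10)(1−12) = (−4)·(−2)·(−9)·(−11) = 792 ≡ 12, so v_1 = 12^{−1} = 12 (mod 13).
  i = 2 (α = 5): (5−1)(5−3)(5−10)(5−12) = 4·2·(−5)·(−7) = 280 ≡ 7, so v_2 = 7^{−1} = 2 (mod 13).
  i = 3 (α = 3): (3−1)(3−5)(3−10)(3−12) = 2·(−2)·(−7)·(−9) = −252 ≡ 8, so v_3 = 8^{−1} = 5 (mod 13).
  i = 4 (α = 10): (10−1)(10−5)(10−3)(10−12) = 9·5·7·(−2) = −630 ≡ 7, so v_4 = 7^{−1} = 2 (mod 13).
  i = 5 (α = 12): (12−1)(12−5)(12−3)(12−10) = 11·7·9·2 = 1386 ≡ 8, so v_5 = 8^{−1} = 5 (mod 13).
  v = [12, 2, 5, 2, 5].
Step 2: syndromes of r = [0, 3, 0, 10, 5] (all sums mod 13).
  S_0 = Σ v_i r_i = 12·0 + 2·3 + 5·0 + 2·10 + 5·5 = 51 ≡ 12.
  S_1 = Σ v_i α_i r_i = 12·1·0 + 2·5·3 + 5·3·0 + 2·10·10 + 5·12·5 = 530 ≡ 10.
  α_i^2 mod 13 = [1, 12, 9, 9, 1].
  S_2 = Σ v_i α_i^2 r_i = 12·1·0 + 2·12·3 + 5·9·0 + 2·9·10 + 5·1·5 = 277 ≡ 4.
  S = (12, 10, 4) ≠ 0, so r is not a codeword (an error is present).
Step 3: locate the error. For a single error e at position i, S_ℓ = v_i·e·α_i^ℓ, so α_err = S_1/S_0.
  S_0^{−1} = 12^{−1} = 12 (mod 13), so α_err = 10·12 = 120 ≡ 3 = α_3. Error position i = 3.
  Consistency check: S_2/S_1 = 4·4 = 16 ≡ 3 = α_err ✓ (single-error assumption holds).
Step 4: error magnitude e = S_0/v_3 = S_0·∏_{j≠3}(α_3 − α_j) = 12·8 = 96 ≡ 5 (mod 13).
Step 5: correct position 3: c_3 = r_3 − e = 0 − 5 ≡ 8 (mod 13). Hence c = [0, 3, 8, 10, 5].
  Check: interpolating c through the α_i gives m(x) = 9 + 4·x (degree < 2) with m(α_i) = c_i for every i, so c is indeed a codeword.


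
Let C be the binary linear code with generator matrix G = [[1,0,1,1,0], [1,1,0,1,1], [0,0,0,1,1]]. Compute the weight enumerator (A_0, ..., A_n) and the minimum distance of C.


Weight distribution: A_0 = 1, A_2 = 2, A_3 = 4, A_4 = 1. Minimum distance d = 2.

Enumerate all 2^3 = 8 messages m ∈ F_2^3.
For each, compute codeword c = mG in F_2^5, then tally its weight.
  m = 000 → c = 00000, weight = 0.
  m = 100 → c = 10110, weight = 3.
  m = 010 → c = 11011, weight = 4.
  m = 110 → c = 01101, weight = 3.
  m = 001 → c = 00011, weight = 2.
  m = 101 → c = 10101, weight = 3.
  m = 011 → c = 11000, weight = 2.
  m = 111 → c = 01110, weight = 3.
Tally weights:
  weight 0: 1 codewords.
  weight 2: 2 codewords.
  weight 3: 4 codewords.
  weight 4: 1 codewords.
Minimum distance d = smallest w > 0 with A_w > 0 = 2.
Sanity: Σ A_w = 8 = 2^3 = 8 ✓.


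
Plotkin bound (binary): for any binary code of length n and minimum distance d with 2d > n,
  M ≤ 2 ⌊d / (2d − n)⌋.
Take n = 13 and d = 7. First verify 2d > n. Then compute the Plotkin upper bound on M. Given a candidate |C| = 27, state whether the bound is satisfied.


Plotkin bound M ≤ 14; given |C| = 27 > bound (violated).

Check applicability: 2d = 14, n = 13.
2d − n = 1 > 0, so Plotkin applies.
Compute d/(2d−n) = 7/1 ≈ 7.0000.
⌊d/(2d−n)⌋ = 7.
Plotkin bound: M ≤ 2·7 = 14.
Given |C| = 27, check: VIOLATED.
This |C| is above the Plotkin bound, so no binary code with n = 13, d = 7 and 27 codewords exists.


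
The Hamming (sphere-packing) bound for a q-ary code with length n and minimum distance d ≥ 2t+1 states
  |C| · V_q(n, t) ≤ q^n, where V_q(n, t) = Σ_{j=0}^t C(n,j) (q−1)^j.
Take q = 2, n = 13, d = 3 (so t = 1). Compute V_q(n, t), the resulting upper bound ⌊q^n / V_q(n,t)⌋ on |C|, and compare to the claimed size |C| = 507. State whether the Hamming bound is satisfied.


V_q(n, t) = 14, q^n = 8192, Hamming bound = 585, |C| = 507 ≤ bound (satisfied).

Step 1: Compute V_q(n, t) = Σ_{j=0}^1 C(n, j) (q−1)^j.
  j = 0: C(13,0)·(1)^0 = 1·1 = 1.
  j = 1: C(13,1)·(1)^1 = 13·1 = 13.
  V_q(n, t) = 1 + 13 = 14.
Step 2: q^n = 2^13 = 8192.
Step 3: Hamming bound ⌊q^n / V_q(n,t)⌋ = ⌊8192/14⌋ = 585.
Step 4: Compare |C| = 507 to 585: satisfied.
The claimed |C| lies below the Hamming bound.


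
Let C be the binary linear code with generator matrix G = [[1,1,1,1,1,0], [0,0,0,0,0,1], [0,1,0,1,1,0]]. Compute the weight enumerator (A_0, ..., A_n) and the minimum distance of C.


Weight distribution: A_0 = 1, A_1 = 1, A_2 = 1, A_3 = 2, A_4 = 1, A_5 = 1, A_6 = 1. Minimum distance d = 1.

Enumerate all 2^3 = 8 messages m ∈ F_2^3.
For each, compute codeword c = mG in F_2^6, then tally its weight.
  m = 000 → c = 000000, weight = 0.
  m = 100 → c = 111110, weight = 5.
  m = 010 → c = 000001, weight = 1.
  m = 110 → c = 111111, weight = 6.
  m = 001 → c = 010110, weight = 3.
  m = 101 → c = 101000, weight = 2.
  m = 011 → c = 010111, weight = 4.
  m = 111 → c = 101001, weight = 3.
Tally weights:
  weight 0: 1 codewords.
  weight 1: 1 codewords.
  weight 2: 1 codewords.
  weight 3: 2 codewords.
  weight 4: 1 codewords.
  weight 5: 1 codewords.
  weight 6: 1 codewords.
Minimum distance d = smallest w > 0 with A_w > 0 = 1.
Sanity: Σ A_w = 8 = 2^3 = 8 ✓.


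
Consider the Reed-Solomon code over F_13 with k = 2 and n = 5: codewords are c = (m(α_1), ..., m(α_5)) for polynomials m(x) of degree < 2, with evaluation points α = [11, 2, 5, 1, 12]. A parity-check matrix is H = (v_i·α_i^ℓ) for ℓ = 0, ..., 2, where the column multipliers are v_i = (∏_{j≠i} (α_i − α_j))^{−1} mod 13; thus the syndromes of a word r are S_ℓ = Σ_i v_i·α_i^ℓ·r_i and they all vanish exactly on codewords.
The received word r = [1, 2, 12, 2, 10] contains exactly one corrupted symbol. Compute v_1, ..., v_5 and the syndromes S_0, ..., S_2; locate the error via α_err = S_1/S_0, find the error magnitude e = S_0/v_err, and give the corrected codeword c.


S = (10, 7, 1), error at position 2, error magnitude e = 4, c = [1, 11, 12, 2, 10].

Step 1: column multipliers v_i = (∏_{j≠i}(α_i − α_j))^{−1} mod 13.
  i = 1 (α = 11): (11−2)(11−5)(11−1)(11−12) = 9·6·10·(−1) = −540 ≡ 6, so v_1 = 6^{−1} = 11 (mod 13).
  i = 2 (α = 2): (2−11)(2−5)(2−1)(2−12) = (−9)·(−3)·1·(−10) = −270 ≡ 3, so v_2 = 3^{−1} = 9 (mod 13).
  i = 3 (α = 5): (5−11)(5−2)(5−1)(5−12) = (−6)·3·4·(−7) = 504 ≡ 10, so v_3 = 10^{−1} = 4 (mod 13).
  i = 4 (α = 1): (1−11)(1−2)(1−5)(1−12) = (−10)·(−1)·(−4)·(−11) = 440 ≡ 11, so v_4 = 11^{−1} = 6 (mod 13).
  i = 5 (α = 12): (12−11)(12−2)(12−5)(12−1) = 1·10·7·11 = 770 ≡ 3, so v_5 = 3^{−1} = 9 (mod 13).
  v = [11, 9, 4, 6, 9].
Step 2: syndromes of r = [1, 2, 12, 2, 10] (all sums mod 13).
  S_0 = Σ v_i r_i = 11·1 + 9·2 + 4·12 + 6·2 + 9·10 = 179 ≡ 10.
  S_1 = Σ v_i α_i r_i = 11·11·1 + 9·2·2 + 4·5·12 + 6·1·2 + 9·12·10 = 1489 ≡ 7.
  α_i^2 mod 13 = [4, 4, 12, 1, 1].
  S_2 = Σ v_i α_i^2 r_i = 11·4·1 + 9·4·2 + 4·12·12 + 6·1·2 + 9·1·10 = 794 ≡ 1.
  S = (10, 7, 1) ≠ 0, so r is not a codeword (an error is present).
Step 3: locate the error. For a single error e at position i, S_ℓ = v_i·e·α_i^ℓ, so α_err = S_1/S_0.
  S_0^{−1} = 10^{−1} = 4 (mod 13), so α_err = 7·4 = 28 ≡ 2 = α_2. Error position i = 2.
  Consistency check: S_2/S_1 = 1·2 = 2 ≡ 2 = α_err ✓ (single-error assumption holds).
Step 4: error magnitude e = S_0/v_2 = S_0·∏_{j≠2}(α_2 − α_j) = 10·3 = 30 ≡ 4 (mod 13).
Step 5: correct position 2: c_2 = r_2 − e = 2 − 4 ≡ 11 (mod 13). Hence c = [1, 11, 12, 2, 10].
  Check: interpolating c through the α_i gives m(x) = 6 + 9·x (degree < 2) with m(α_i) = c_i for every i, so c is indeed a codeword.


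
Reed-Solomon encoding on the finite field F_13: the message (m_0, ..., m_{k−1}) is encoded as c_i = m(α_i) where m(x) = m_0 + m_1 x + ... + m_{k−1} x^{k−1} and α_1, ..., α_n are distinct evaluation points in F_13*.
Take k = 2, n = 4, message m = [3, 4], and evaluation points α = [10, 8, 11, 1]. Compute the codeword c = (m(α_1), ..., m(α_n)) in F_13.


c = [4, 9, 8, 7]

Message polynomial: m(x) = 3 + 4·x (mod 13).
For each evaluation point α_i, compute m(α_i) mod 13:
  α_1 = 10: Horner steps 4 → 4, so m(10) = 4.
  α_2 = 8: Horner steps 4 → 9, so m(8) = 9.
  α_3 = 11: Horner steps 4 → 8, so m(11) = 8.
  α_4 = 1: Horner steps 4 → 7, so m(1) = 7.
Codeword c = [4, 9, 8, 7] ∈ F_13^4.


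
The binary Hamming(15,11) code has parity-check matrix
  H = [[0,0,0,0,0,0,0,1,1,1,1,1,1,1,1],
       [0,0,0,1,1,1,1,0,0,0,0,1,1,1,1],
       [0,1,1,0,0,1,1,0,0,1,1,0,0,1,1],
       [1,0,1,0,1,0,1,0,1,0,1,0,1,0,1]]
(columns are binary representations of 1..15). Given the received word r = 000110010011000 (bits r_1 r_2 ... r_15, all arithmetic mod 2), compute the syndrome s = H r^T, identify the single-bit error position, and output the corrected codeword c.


s = (1, 1, 1, 0)^T, error position = 14, corrected codeword c = 000110010011010

Compute s = H r^T mod 2 one row at a time:
  s_1 = 1 + 0 + 0 + 1 + 1 + 0 + 0 + 0 = 3 ≡ 1 (mod 2).
  s_2 = 1 + 1 + 0 + 0 + 1 + 0 + 0 + 0 = 3 ≡ 1 (mod 2).
  s_3 = 0 + 0 + 0 + 0 + 0 + 1 + 0 + 0 = 1 ≡ 1 (mod 2).
  s_4 = 0 + 0 + 1 + 0 + 0 + 1 + 0 + 0 = 2 ≡ 0 (mod 2).
s = (1, 1, 1, 0)^T — this equals column 14 of H (binary 1110), so error is at position 14.
Correct: flip bit 14 of r = 000110010011000 to get c = 000110010011010.


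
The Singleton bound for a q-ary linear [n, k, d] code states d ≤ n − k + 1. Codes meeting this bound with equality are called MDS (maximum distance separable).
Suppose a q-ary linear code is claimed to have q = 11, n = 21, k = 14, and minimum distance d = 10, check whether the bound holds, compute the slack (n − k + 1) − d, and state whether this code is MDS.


Singleton RHS = n − k + 1 = 8, slack = -2, bound violated (no such code; not MDS).

Singleton bound: d ≤ n − k + 1.
Here n = 21, k = 14, so n − k + 1 = 8.
Given d = 10, check d ≤ 8: NO.
Slack = (n − k + 1) − d = -2.
The slack is negative: d = 10 exceeds n − k + 1 = 8 by 2, so the Singleton bound is violated and no linear [21, 14, 10]_11 code can exist. In particular it is not MDS (MDS requires d = n − k + 1 exactly).
Description: the claimed parameters are [21, 14, 10]_11; such a code would be impossible (violates the Singleton bound).


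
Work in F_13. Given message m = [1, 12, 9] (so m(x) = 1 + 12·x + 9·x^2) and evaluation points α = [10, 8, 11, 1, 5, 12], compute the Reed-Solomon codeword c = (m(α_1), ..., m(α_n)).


c = [7, 10, 0, 9, 0, 11]

Message polynomial: m(x) = 1 + 12·x + 9·x^2 (mod 13).
For each evaluation point α_i, compute m(α_i) mod 13:
  α_1 = 10: Horner steps 9 → 11 → 7, so m(10) = 7.
  α_2 = 8: Horner steps 9 → 6 → 10, so m(8) = 10.
  α_3 = 11: Horner steps 9 → 7 → 0, so m(11) = 0.
  α_4 = 1: Horner steps 9 → 8 → 9, so m(1) = 9.
  α_5 = 5: Horner steps 9 → 5 → 0, so m(5) = 0.
  α_6 = 12: Horner steps 9 → 3 → 11, so m(12) = 11.
Codeword c = [7, 10, 0, 9, 0, 11] ∈ F_13^6.


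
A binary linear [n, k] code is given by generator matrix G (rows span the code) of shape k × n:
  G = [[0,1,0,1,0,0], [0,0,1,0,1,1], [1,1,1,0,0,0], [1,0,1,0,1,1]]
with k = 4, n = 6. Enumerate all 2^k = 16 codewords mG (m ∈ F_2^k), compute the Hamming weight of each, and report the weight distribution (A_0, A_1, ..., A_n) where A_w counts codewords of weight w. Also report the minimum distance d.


Weight distribution: A_0 = 1, A_1 = 1, A_2 = 3, A_3 = 6, A_4 = 3, A_5 = 1, A_6 = 1. Minimum distance d = 1.

Enumerate all 2^4 = 16 messages m ∈ F_2^4.
For each, compute codeword c = mG in F_2^6, then tally its weight.
  m = 0000 → c = 000000, weight = 0.
  m = 1000 → c = 010100, weight = 2.
  m = 0100 → c = 001011, weight = 3.
  m = 1100 → c = 011111, weight = 5.
  m = 0010 → c = 111000, weight = 3.
  m = 1010 → c = 101100, weight = 3.
  m = 0110 → c = 110011, weight = 4.
  m = 1110 → c = 100111, weight = 4.
  m = 0001 → c = 101011, weight = 4.
  m = 1001 → c = 111111, weight = 6.
  m = 0101 → c = 100000, weight = 1.
  m = 1101 → c = 110100, weight = 3.
  m = 0011 → c = 010011, weight = 3.
  m = 1011 → c = 000111, weight = 3.
  m = 0111 → c = 011000, weight = 2.
  m = 1111 → c = 001100, weight = 2.
Tally weights:
  weight 0: 1 codewords.
  weight 1: 1 codewords.
  weight 2: 3 codewords.
  weight 3: 6 codewords.
  weight 4: 3 codewords.
  weight 5: 1 codewords.
  weight 6: 1 codewords.
Minimum distance d = smallest w > 0 with A_w > 0 = 1.
Sanity: Σ A_w = 16 = 2^4 = 16 ✓.


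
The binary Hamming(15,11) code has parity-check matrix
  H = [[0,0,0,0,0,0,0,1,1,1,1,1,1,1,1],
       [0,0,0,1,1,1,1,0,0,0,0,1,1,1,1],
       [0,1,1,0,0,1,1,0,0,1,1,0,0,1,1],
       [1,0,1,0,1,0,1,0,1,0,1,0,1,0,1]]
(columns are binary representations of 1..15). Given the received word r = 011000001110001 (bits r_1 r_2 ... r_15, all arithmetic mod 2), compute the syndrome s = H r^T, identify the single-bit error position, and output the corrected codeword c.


s = (0, 1, 1, 0)^T, error position = 6, corrected codeword c = 011001001110001

Compute s = H r^T mod 2 one row at a time:
  s_1 = 0 + 1 + 1 + 1 + 0 + 0 + 0 + 1 = 4 ≡ 0 (mod 2).
  s_2 = 0 + 0 + 0 + 0 + 0 + 0 + 0 + 1 = 1 ≡ 1 (mod 2).
  s_3 = 1 + 1 + 0 + 0 + 1 + 1 + 0 + 1 = 5 ≡ 1 (mod 2).
  s_4 = 0 + 1 + 0 + 0 + 1 + 1 + 0 + 1 = 4 ≡ 0 (mod 2).
s = (0, 1, 1, 0)^T — this equals column 6 of H (binary 0110), so error is at position 6.
Correct: flip bit 6 of r = 011000001110001 to get c = 011001001110001.


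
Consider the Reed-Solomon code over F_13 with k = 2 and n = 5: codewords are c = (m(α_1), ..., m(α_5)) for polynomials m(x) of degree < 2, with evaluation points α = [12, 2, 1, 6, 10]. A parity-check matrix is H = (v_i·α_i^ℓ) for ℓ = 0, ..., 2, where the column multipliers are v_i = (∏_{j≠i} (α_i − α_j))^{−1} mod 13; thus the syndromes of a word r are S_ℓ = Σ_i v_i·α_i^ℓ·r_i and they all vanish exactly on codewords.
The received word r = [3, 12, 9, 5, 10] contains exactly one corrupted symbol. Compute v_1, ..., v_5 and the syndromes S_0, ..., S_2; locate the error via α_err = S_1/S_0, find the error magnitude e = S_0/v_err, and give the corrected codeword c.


S = (6, 10, 8), error at position 4, error magnitude e = 7, c = [3, 12, 9, 11, 10].

Step 1: column multipliers v_i = (∏_{j≠i}(α_i − α_j))^{−1} mod 13.
  i = 1 (α = 12): (12−2)(12−1)(12−6)(12−10) = 10·11·6·2 = 1320 ≡ 7, so v_1 = 7^{−1} = 2 (mod 13).
  i = 2 (α = 2): (2−12)(2−1)(2−6)(2−10) = (−10)·1·(−4)·(−8) = −320 ≡ 5, so v_2 = 5^{−1} = 8 (mod 13).
  i = 3 (α = 1): (1−12)(1−2)(1−6)(1−10) = (−11)·(−1)·(−5)·(−9) = 495 ≡ 1, so v_3 = 1^{−1} = 1 (mod 13).
  i = 4 (α = 6): (6−12)(6−2)(6−1)(6−10) = (−6)·4·5·(−4) = 480 ≡ 12, so v_4 = 12^{−1} = 12 (mod 13).
  i = 5 (α = 10): (10−12)(10−2)(10−1)(10−6) = (−2)·8·9·4 = −576 ≡ 9, so v_5 = 9^{−1} = 3 (mod 13).
  v = [2, 8, 1, 12, 3].
Step 2: syndromes of r = [3, 12, 9, 5, 10] (all sums mod 13).
  S_0 = Σ v_i r_i = 2·3 + 8·12 + 1·9 + 12·5 + 3·10 = 201 ≡ 6.
  S_1 = Σ v_i α_i r_i = 2·12·3 + 8·2·12 + 1·1·9 + 12·6·5 + 3·10·10 = 933 ≡ 10.
  α_i^2 mod 13 = [1, 4, 1, 10, 9].
  S_2 = Σ v_i α_i^2 r_i = 2·1·3 + 8·4·12 + 1·1·9 + 12·10·5 + 3·9·10 = 1269 ≡ 8.
  S = (6, 10, 8) ≠ 0, so r is not a codeword (an error is present).
Step 3: locate the error. For a single error e at position i, S_ℓ = v_i·e·α_i^ℓ, so α_err = S_1/S_0.
  S_0^{−1} = 6^{−1} = 11 (mod 13), so α_err = 10·11 = 110 ≡ 6 = α_4. Error position i = 4.
  Consistency check: S_2/S_1 = 8·4 = 32 ≡ 6 = α_err ✓ (single-error assumption holds).
Step 4: error magnitude e = S_0/v_4 = S_0·∏_{j≠4}(α_4 − α_j) = 6·12 = 72 ≡ 7 (mod 13).
Step 5: correct position 4: c_4 = r_4 − e = 5 − 7 ≡ 11 (mod 13). Hence c = [3, 12, 9, 11, 10].
  Check: interpolating c through the α_i gives m(x) = 6 + 3·x (degree < 2) with m(α_i) = c_i for every i, so c is indeed a codeword.


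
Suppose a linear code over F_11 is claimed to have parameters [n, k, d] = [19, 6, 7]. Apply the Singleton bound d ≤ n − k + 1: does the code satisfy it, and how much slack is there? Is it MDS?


Singleton RHS = n − k + 1 = 14, slack = 7, bound satisfied, not MDS.

Singleton bound: d ≤ n − k + 1.
Here n = 19, k = 6, so n − k + 1 = 14.
Given d = 7, check d ≤ 14: YES.
Slack = (n − k + 1) − d = 7.
The code is NOT MDS (slack = 7 > 0).
Description: the claimed parameters are [19, 6, 7]_11; such a code would be non-MDS.


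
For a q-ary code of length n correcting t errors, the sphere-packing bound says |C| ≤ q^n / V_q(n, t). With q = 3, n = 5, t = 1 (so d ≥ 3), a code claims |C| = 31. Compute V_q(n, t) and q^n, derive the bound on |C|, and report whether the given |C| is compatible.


V_q(n, t) = 11, q^n = 243, Hamming bound = 22, |C| = 31 > bound (violated).

Step 1: Compute V_q(n, t) = Σ_{j=0}^1 C(n, j) (q−1)^j.
  j = 0: C(5,0)·(2)^0 = 1·1 = 1.
  j = 1: C(5,1)·(2)^1 = 5·2 = 10.
  V_q(n, t) = 1 + 10 = 11.
Step 2: q^n = 3^5 = 243.
Step 3: Hamming bound ⌊q^n / V_q(n,t)⌋ = ⌊243/11⌋ = 22.
Step 4: Compare |C| = 31 to 22: violated.
The claimed |C| lies above the Hamming bound, so no 3-ary code of length 5 with d ≥ 3 can have 31 codewords.


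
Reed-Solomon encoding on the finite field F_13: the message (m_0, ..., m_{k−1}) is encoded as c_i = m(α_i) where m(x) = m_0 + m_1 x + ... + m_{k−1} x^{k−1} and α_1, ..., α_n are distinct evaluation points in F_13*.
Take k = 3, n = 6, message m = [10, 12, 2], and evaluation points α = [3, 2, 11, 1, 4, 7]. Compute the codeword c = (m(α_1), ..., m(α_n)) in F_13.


c = [12, 3, 7, 11, 12, 10]

Message polynomial: m(x) = 10 + 12·x + 2·x^2 (mod 13).
For each evaluation point α_i, compute m(α_i) mod 13:
  α_1 = 3: Horner steps 2 → 5 → 12, so m(3) = 12.
  α_2 = 2: Horner steps 2 → 3 → 3, so m(2) = 3.
  α_3 = 11: Horner steps 2 → 8 → 7, so m(11) = 7.
  α_4 = 1: Horner steps 2 → 1 → 11, so m(1) = 11.
  α_5 = 4: Horner steps 2 → 7 → 12, so m(4) = 12.
  α_6 = 7: Horner steps 2 → 0 → 10, so m(7) = 10.
Codeword c = [12, 3, 7, 11, 12, 10] ∈ F_13^6.


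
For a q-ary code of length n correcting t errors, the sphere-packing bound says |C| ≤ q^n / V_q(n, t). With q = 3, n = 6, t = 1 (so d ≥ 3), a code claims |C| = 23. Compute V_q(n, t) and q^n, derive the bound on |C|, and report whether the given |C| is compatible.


V_q(n, t) = 13, q^n = 729, Hamming bound = 56, |C| = 23 ≤ bound (satisfied).

Step 1: Compute V_q(n, t) = Σ_{j=0}^1 C(n, j) (q−1)^j.
  j = 0: C(6,0)·(2)^0 = 1·1 = 1.
  j = 1: C(6,1)·(2)^1 = 6·2 = 12.
  V_q(n, t) = 1 + 12 = 13.
Step 2: q^n = 3^6 = 729.
Step 3: Hamming bound ⌊q^n / V_q(n,t)⌋ = ⌊729/13⌋ = 56.
Step 4: Compare |C| = 23 to 56: satisfied.
The claimed |C| lies below the Hamming bound.


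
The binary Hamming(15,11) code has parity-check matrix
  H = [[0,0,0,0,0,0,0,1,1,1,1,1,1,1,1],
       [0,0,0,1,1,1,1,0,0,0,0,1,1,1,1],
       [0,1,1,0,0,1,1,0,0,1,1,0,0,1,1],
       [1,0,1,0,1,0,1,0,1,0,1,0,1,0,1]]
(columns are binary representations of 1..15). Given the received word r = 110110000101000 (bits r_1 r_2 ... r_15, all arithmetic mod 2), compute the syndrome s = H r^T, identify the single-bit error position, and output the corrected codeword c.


s = (0, 1, 0, 0)^T, error position = 4, corrected codeword c = 110010000101000

Compute s = H r^T mod 2 one row at a time:
  s_1 = 0 + 0 + 1 + 0 + 1 + 0 + 0 + 0 = 2 ≡ 0 (mod 2).
  s_2 = 1 + 1 + 0 + 0 + 1 + 0 + 0 + 0 = 3 ≡ 1 (mod 2).
  s_3 = 1 + 0 + 0 + 0 + 1 + 0 + 0 + 0 = 2 ≡ 0 (mod 2).
  s_4 = 1 + 0 + 1 + 0 + 0 + 0 + 0 + 0 = 2 ≡ 0 (mod 2).
s = (0, 1, 0, 0)^T — this equals column 4 of H (binary 0100), so error is at position 4.
Correct: flip bit 4 of r = 110110000101000 to get c = 110010000101000.


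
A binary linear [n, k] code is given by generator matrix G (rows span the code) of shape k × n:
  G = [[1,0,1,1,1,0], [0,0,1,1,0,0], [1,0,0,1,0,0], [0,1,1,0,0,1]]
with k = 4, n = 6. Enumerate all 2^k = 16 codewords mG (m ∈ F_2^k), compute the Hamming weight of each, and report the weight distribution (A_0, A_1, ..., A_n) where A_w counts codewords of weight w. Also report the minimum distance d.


Weight distribution: A_0 = 1, A_2 = 6, A_3 = 4, A_4 = 1, A_5 = 4. Minimum distance d = 2.

Enumerate all 2^4 = 16 messages m ∈ F_2^4.
For each, compute codeword c = mG in F_2^6, then tally its weight.
  m = 0000 → c = 000000, weight = 0.
  m = 1000 → c = 101110, weight = 4.
  m = 0100 → c = 001100, weight = 2.
  m = 1100 → c = 100010, weight = 2.
  m = 0010 → c = 100100, weight = 2.
  m = 1010 → c = 001010, weight = 2.
  m = 0110 → c = 101000, weight = 2.
  m = 1110 → c = 000110, weight = 2.
  m = 0001 → c = 011001, weight = 3.
  m = 1001 → c = 110111, weight = 5.
  m = 0101 → c = 010101, weight = 3.
  m = 1101 → c = 111011, weight = 5.
  m = 0011 → c = 111101, weight = 5.
  m = 1011 → c = 010011, weight = 3.
  m = 0111 → c = 110001, weight = 3.
  m = 1111 → c = 011111, weight = 5.
Tally weights:
  weight 0: 1 codewords.
  weight 2: 6 codewords.
  weight 3: 4 codewords.
  weight 4: 1 codewords.
  weight 5: 4 codewords.
Minimum distance d = smallest w > 0 with A_w > 0 = 2.
Sanity: Σ A_w = 16 = 2^4 = 16 ✓.


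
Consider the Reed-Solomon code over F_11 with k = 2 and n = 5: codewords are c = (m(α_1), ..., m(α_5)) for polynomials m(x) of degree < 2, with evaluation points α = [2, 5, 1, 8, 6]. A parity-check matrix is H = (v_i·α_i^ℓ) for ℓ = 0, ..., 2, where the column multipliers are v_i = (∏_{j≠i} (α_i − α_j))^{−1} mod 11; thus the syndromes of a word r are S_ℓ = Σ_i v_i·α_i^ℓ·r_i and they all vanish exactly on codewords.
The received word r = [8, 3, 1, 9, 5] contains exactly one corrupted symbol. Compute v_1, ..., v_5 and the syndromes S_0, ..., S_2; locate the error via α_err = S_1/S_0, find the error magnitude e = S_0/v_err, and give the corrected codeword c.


S = (9, 9, 9), error at position 3, error magnitude e = 6, c = [8, 3, 6, 9, 5].

Step 1: column multipliers v_i = (∏_{j≠i}(α_i − α_j))^{−1} mod 11.
  i = 1 (α = 2): (2−5)(2−1)(2−8)(2−6) = (−3)·1·(−6)·(−4) = −72 ≡ 5, so v_1 = 5^{−1} = 9 (mod 11).
  i = 2 (α = 5): (5−2)(5−1)(5−8)(5−6) = 3·4·(−3)·(−1) = 36 ≡ 3, so v_2 = 3^{−1} = 4 (mod 11).
  i = 3 (α = 1): (1−2)(1−5)(1−8)(1−6) = (−1)·(−4)·(−7)·(−5) = 140 ≡ 8, so v_3 = 8^{−1} = 7 (mod 11).
  i = 4 (α = 8): (8−2)(8−5)(8−1)(8−6) = 6·3·7·2 = 252 ≡ 10, so v_4 = 10^{−1} = 10 (mod 11).
  i = 5 (α = 6): (6−2)(6−5)(6−1)(6−8) = 4·1·5·(−2) = −40 ≡ 4, so v_5 = 4^{−1} = 3 (mod 11).
  v = [9, 4, 7, 10, 3].
Step 2: syndromes of r = [8, 3, 1, 9, 5] (all sums mod 11).
  S_0 = Σ v_i r_i = 9·8 + 4·3 + 7·1 + 10·9 + 3·5 = 196 ≡ 9.
  S_1 = Σ v_i α_i r_i = 9·2·8 + 4·5·3 + 7·1·1 + 10·8·9 + 3·6·5 = 1021 ≡ 9.
  α_i^2 mod 11 = [4, 3, 1, 9, 3].
  S_2 = Σ v_i α_i^2 r_i = 9·4·8 + 4·3·3 + 7·1·1 + 10·9·9 + 3·3·5 = 1186 ≡ 9.
  S = (9, 9, 9) ≠ 0, so r is not a codeword (an error is present).
Step 3: locate the error. For a single error e at position i, S_ℓ = v_i·e·α_i^ℓ, so α_err = S_1/S_0.
  S_0^{−1} = 9^{−1} = 5 (mod 11), so α_err = 9·5 = 45 ≡ 1 = α_3. Error position i = 3.
  Consistency check: S_2/S_1 = 9·5 = 45 ≡ 1 = α_err ✓ (single-error assumption holds).
Step 4: error magnitude e = S_0/v_3 = S_0·∏_{j≠3}(α_3 − α_j) = 9·8 = 72 ≡ 6 (mod 11).
Step 5: correct position 3: c_3 = r_3 − e = 1 − 6 ≡ 6 (mod 11). Hence c = [8, 3, 6, 9, 5].
  Check: interpolating c through the α_i gives m(x) = 4 + 2·x (degree < 2) with m(α_i) = c_i for every i, so c is indeed a codeword.
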